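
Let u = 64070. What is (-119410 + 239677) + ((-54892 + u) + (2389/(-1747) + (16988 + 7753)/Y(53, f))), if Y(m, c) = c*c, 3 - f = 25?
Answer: 109494027111/845548 ≈ 1.2949e+5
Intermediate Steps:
f = -22 (f = 3 - 1*25 = 3 - 25 = -22)
Y(m, c) = c**2
(-119410 + 239677) + ((-54892 + u) + (2389/(-1747) + (16988 + 7753)/Y(53, f))) = (-119410 + 239677) + ((-54892 + 64070) + (2389/(-1747) + (16988 + 7753)/((-22)**2))) = 120267 + (9178 + (2389*(-1/1747) + 24741/484)) = 120267 + (9178 + (-2389/1747 + 24741*(1/484))) = 120267 + (9178 + (-2389/1747 + 24741/484)) = 120267 + (9178 + 42066251/845548) = 120267 + 7802505795/845548 = 109494027111/845548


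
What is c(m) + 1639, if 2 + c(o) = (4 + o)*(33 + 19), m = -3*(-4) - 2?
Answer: 2365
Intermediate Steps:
m = 10 (m = 12 - 2 = 10)
c(o) = 206 + 52*o (c(o) = -2 + (4 + o)*(33 + 19) = -2 + (4 + o)*52 = -2 + (208 + 52*o) = 206 + 52*o)
c(m) + 1639 = (206 + 52*10) + 1639 = (206 + 520) + 1639 = 726 + 1639 = 2365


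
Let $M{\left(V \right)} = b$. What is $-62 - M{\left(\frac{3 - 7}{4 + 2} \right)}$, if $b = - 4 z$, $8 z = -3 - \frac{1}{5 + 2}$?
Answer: $- \frac{445}{7} \approx -63.571$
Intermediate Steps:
$z = - \frac{11}{28}$ ($z = \frac{-3 - \frac{1}{5 + 2}}{8} = \frac{-3 - \frac{1}{7}}{8} = \frac{1}{8} \left(- \frac{22}{7}\right) = - \frac{11}{28} \approx -0.39286$)
$b = \frac{11}{7}$ ($b = \left(-4\right) \left(- \frac{11}{28}\right) = \frac{11}{7} \approx 1.5714$)
$M{\left(V \right)} = \frac{11}{7}$
$-62 - M{\left(\frac{3 - 7}{4 + 2} \right)} = -62 - \frac{11}{7} = - \frac{445}{7}$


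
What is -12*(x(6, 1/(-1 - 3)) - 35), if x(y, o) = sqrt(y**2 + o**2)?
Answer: 420 - 3*sqrt(577) ≈ 347.94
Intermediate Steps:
x(y, o) = sqrt(o**2 + y**2)
-12*(x(6, 1/(-1 - 3)) - 35) = -12*(sqrt((1/(-1 - 3))**2 + 6**2) - 35) = -12*(sqrt((1/(-4))**2 + 36) - 35) = -12*(sqrt((-1/4)**2 + 36) - 35) = -12*(sqrt(1/16 + 36) - 35) = -12*(sqrt(577/16) - 35) = -12*(sqrt(577)/4 - 35) = -12*(-35 + sqrt(577)/4) = 420 - 3*sqrt(577)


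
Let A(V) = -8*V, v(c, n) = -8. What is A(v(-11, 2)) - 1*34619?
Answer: -34555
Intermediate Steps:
A(v(-11, 2)) - 1*34619 = -8*(-8) - 1*34619 = 64 - 34619 = -34555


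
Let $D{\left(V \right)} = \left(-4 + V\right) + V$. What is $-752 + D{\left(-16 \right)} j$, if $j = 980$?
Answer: $-36032$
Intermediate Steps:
$D{\left(V \right)} = -4 + 2 V$
$-752 + D{\left(-16 \right)} j = -752 + \left(-4 + 2 \left(-16\right)\right) 980 = -752 + \left(-4 - 32\right) 980 = -752 - 35280 = -36032$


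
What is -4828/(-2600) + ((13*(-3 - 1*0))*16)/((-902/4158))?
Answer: 76707887/26650 ≈ 2878.3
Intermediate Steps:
-4828/(-2600) + ((13*(-3 - 1*0))*16)/((-902/4158)) = -4828*(-1/2600) + ((13*(-3 + 0))*16)/((-902*1/4158)) = 1207/650 + ((13*(-3))*16)/(-41/189) = 1207/650 - 39*16*(-189/41) = 1207/650 - 624*(-189/41) = 1207/650 + 117936/41 = 76707887/26650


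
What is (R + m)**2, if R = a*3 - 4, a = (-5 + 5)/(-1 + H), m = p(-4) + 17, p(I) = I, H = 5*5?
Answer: 81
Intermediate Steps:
H = 25
m = 13 (m = -4 + 17 = 13)
a = 0 (a = (-5 + 5)/(-1 + 25) = 0/24 = 0*(1/24) = 0)
R = -4 (R = 0*3 - 4 = 0 - 4 = -4)
(R + m)**2 = (-4 + 13)**2 = 9**2 = 81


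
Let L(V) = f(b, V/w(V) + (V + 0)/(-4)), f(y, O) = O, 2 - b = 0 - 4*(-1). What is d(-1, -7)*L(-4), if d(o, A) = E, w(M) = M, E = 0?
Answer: 0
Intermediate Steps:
b = -2 (b = 2 - (0 - 4*(-1)) = 2 - (0 + 4) = 2 - 1*4 = 2 - 4 = -2)
d(o, A) = 0
L(V) = 1 - V/4 (L(V) = V/V + (V + 0)/(-4) = 1 + V*(-¼) = 1 - V/4)
d(-1, -7)*L(-4) = 0*(1 - ¼*(-4)) = 0*(1 + 1) = 0*2 = 0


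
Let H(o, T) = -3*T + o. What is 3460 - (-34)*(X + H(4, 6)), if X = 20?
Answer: 3664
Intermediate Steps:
H(o, T) = o - 3*T
3460 - (-34)*(X + H(4, 6)) = 3460 - (-34)*(20 + (4 - 3*6)) = 3460 - (-34)*(20 + (4 - 18)) = 3460 - (-34)*(20 - 14) = 3460 - (-34)*6 = 3460 - 1*(-204) = 3460 + 204 = 3664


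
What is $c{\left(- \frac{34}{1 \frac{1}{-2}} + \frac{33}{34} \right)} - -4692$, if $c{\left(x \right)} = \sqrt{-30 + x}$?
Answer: $4692 + \frac{5 \sqrt{1802}}{34} \approx 4698.2$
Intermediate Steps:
$c{\left(- \frac{34}{1 \frac{1}{-2}} + \frac{33}{34} \right)} - -4692 = \sqrt{-30 + \left(- \frac{34}{1 \frac{1}{-2}} + \frac{33}{34}\right)} - -4692 = \sqrt{-30 - \left(- \frac{33}{34} + \frac{34}{1 \left(- \frac{1}{2}\right)}\right)} + 4692 = \sqrt{-30 - \left(- \frac{33}{34} + \frac{34}{- \frac{1}{2}}\right)} + 4692 = \sqrt{-30 + \left(\left(-34\right) \left(-2\right) + \frac{33}{34}\right)} + 4692 = \sqrt{-30 + \left(68 + \frac{33}{34}\right)} + 4692 = \sqrt{-30 + \frac{2345}{34}} + 4692 = \sqrt{\frac{1325}{34}} + 4692 = \frac{5 \sqrt{1802}}{34} + 4692 = 4692 + \frac{5 \sqrt{1802}}{34}$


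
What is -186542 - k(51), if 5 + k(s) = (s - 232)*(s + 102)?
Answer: -158844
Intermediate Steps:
k(s) = -5 + (-232 + s)*(102 + s) (k(s) = -5 + (s - 232)*(s + 102) = -5 + (-232 + s)*(102 + s))
-186542 - k(51) = -186542 - (-23669 + 51² - 130*51) = -186542 - (-23669 + 2601 - 6630) = -186542 - 1*(-27698) = -186542 + 27698 = -158844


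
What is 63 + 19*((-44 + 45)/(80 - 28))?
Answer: 3295/52 ≈ 63.365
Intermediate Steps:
63 + 19*((-44 + 45)/(80 - 28)) = 63 + 19*(1/52) = 63 + 19/52 = 3295/52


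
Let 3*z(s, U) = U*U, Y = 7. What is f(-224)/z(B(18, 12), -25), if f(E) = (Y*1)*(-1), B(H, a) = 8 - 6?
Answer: -21/625 ≈ -0.033600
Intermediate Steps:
B(H, a) = 2
f(E) = -7 (f(E) = (7*1)*(-1) = 7*(-1) = -7)
z(s, U) = U²/3 (z(s, U) = (U*U)/3 = U²/3)
f(-224)/z(B(18, 12), -25) = -7/((⅓)*(-25)²) = -7/((⅓)*625) = -7/625/3 = -7*3/625 = -21/625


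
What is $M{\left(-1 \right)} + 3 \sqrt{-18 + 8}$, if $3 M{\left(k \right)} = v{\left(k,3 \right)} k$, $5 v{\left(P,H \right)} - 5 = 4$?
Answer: $- \frac{3}{5} + 3 i \sqrt{10} \approx -0.6 + 9.4868 i$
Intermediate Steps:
$v{\left(P,H \right)} = \frac{9}{5}$ ($v{\left(P,H \right)} = 1 + \frac{1}{5} \cdot 4 = 1 + \frac{4}{5} = \frac{9}{5}$)
$M{\left(k \right)} = \frac{3 k}{5}$ ($M{\left(k \right)} = \frac{\frac{9}{5} k}{3} = \frac{3 k}{5}$)
$M{\left(-1 \right)} + 3 \sqrt{-18 + 8} = \frac{3}{5} \left(-1\right) + 3 \sqrt{-18 + 8} = - \frac{3}{5} + 3 \sqrt{-10} = - \frac{3}{5} + 3 i \sqrt{10}$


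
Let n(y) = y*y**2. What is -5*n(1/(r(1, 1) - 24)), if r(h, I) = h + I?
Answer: 5/10648 ≈ 0.00046957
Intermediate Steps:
r(h, I) = I + h
n(y) = y**3
-5*n(1/(r(1, 1) - 24)) = -5/((1 + 1) - 24)**3 = -5/(2 - 24)**3 = -5*(1/(-22))**3 = -5*(-1/22)**3 = -5*(-1/10648) = 5/10648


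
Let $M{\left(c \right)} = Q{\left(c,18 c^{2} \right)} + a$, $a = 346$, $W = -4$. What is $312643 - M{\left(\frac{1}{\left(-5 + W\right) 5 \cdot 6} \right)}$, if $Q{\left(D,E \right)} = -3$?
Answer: $312300$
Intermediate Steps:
$M{\left(c \right)} = 343$ ($M{\left(c \right)} = -3 + 346 = 343$)
$312643 - M{\left(\frac{1}{\left(-5 + W\right) 5 \cdot 6} \right)} = 312643 - 343 = 312300$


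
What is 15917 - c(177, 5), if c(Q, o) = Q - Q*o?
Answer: 16625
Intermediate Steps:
c(Q, o) = Q - Q*o
15917 - c(177, 5) = 15917 - 177*(1 - 1*5) = 15917 - 177*(1 - 5) = 15917 - 177*(-4) = 15917 - 1*(-708) = 15917 + 708 = 16625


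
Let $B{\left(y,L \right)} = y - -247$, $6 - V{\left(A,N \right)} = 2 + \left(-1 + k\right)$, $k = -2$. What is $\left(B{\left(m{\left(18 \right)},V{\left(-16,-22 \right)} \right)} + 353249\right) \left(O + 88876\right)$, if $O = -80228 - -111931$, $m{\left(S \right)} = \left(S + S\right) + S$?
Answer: $42630705450$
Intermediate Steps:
$m{\left(S \right)} = 3 S$ ($m{\left(S \right)} = 2 S + S = 3 S$)
$V{\left(A,N \right)} = 7$ ($V{\left(A,N \right)} = 6 - \left(2 - 3\right) = 6 - -1 = 6 + 1 = 7$)
$B{\left(y,L \right)} = 247 + y$ ($B{\left(y,L \right)} = y + 247 = 247 + y$)
$O = 31703$ ($O = -80228 + 111931 = 31703$)
$\left(B{\left(m{\left(18 \right)},V{\left(-16,-22 \right)} \right)} + 353249\right) \left(O + 88876\right) = \left(\left(247 + 3 \cdot 18\right) + 353249\right) \left(31703 + 88876\right) = \left(\left(247 + 54\right) + 353249\right) 120579 = \left(301 + 353249\right) 120579 = 353550 \cdot 120579 = 42630705450$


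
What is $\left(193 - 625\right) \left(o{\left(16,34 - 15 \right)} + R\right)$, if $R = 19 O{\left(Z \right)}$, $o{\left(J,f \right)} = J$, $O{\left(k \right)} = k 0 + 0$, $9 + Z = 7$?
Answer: $-6912$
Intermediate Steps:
$Z = -2$ ($Z = -9 + 7 = -2$)
$O{\left(k \right)} = 0$ ($O{\left(k \right)} = 0 + 0 = 0$)
$R = 0$ ($R = 19 \cdot 0 = 0$)
$\left(193 - 625\right) \left(o{\left(16,34 - 15 \right)} + R\right) = \left(193 - 625\right) \left(16 + 0\right) = \left(-432\right) 16 = -6912$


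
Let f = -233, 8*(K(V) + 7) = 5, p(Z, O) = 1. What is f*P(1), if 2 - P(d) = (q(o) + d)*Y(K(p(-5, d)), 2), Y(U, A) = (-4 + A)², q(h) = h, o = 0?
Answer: 466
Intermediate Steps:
K(V) = -51/8 (K(V) = -7 + (⅛)*5 = -7 + 5/8 = -51/8)
P(d) = 2 - 4*d (P(d) = 2 - (0 + d)*(-4 + 2)² = 2 - d*(-2)² = 2 - d*4 = 2 - 4*d)
f*P(1) = -233*(2 - 4*1) = -233*(2 - 4) = -233*(-2) = 466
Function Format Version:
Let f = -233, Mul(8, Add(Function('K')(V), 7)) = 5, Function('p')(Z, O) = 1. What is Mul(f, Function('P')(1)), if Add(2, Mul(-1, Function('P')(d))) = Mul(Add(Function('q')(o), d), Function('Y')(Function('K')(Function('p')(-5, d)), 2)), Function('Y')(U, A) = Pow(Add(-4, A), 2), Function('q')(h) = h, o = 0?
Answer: 466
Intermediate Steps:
Function('K')(V) = Rational(-51, 8) (Function('K')(V) = Add(-7, Mul(Rational(1, 8), 5)) = Add(-7, Rational(5, 8)) = Rational(-51, 8))
Function('P')(d) = Add(2, Mul(-4, d)) (Function('P')(d) = Add(2, Mul(-1, Mul(Add(0, d), Pow(Add(-4, 2), 2)))) = Add(2, Mul(-1, Mul(d, Pow(-2, 2)))) = Add(2, Mul(-1, Mul(d, 4))) = Add(2, Mul(-1, Mul(4, d))) = Add(2, Mul(-4, d)))
Mul(f, Function('P')(1)) = Mul(-233, Add(2, Mul(-4, 1))) = Mul(-233, Add(2, -4)) = Mul(-233, -2) = 466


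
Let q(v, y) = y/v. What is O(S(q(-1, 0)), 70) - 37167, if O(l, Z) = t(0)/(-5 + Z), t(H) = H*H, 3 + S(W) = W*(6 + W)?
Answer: -37167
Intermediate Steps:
S(W) = -3 + W*(6 + W)
t(H) = H²
O(l, Z) = 0 (O(l, Z) = 0²/(-5 + Z) = 0/(-5 + Z) = 0)
O(S(q(-1, 0)), 70) - 37167 = 0 - 37167 = -37167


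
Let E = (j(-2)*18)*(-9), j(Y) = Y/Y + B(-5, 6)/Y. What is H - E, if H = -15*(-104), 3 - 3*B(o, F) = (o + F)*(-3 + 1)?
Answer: 1587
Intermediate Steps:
B(o, F) = 1 + 2*F/3 + 2*o/3 (B(o, F) = 1 - (o + F)*(-3 + 1)/3 = 1 - (F + o)*(-2)/3 = 1 - (-2*F - 2*o)/3 = 1 + (2*F/3 + 2*o/3) = 1 + 2*F/3 + 2*o/3)
j(Y) = 1 + 5/(3*Y) (j(Y) = Y/Y + (1 + (2/3)*6 + (2/3)*(-5))/Y = 1 + (1 + 4 - 10/3)/Y = 1 + 5/(3*Y))
E = -27 (E = (((5/3 - 2)/(-2))*18)*(-9) = (-1/2*(-1/3)*18)*(-9) = ((1/6)*18)*(-9) = 3*(-9) = -27)
H = 1560
H - E = 1560 - 1*(-27) = 1560 + 27 = 1587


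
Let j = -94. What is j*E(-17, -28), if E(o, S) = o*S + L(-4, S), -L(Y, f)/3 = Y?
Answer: -45872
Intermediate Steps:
L(Y, f) = -3*Y
E(o, S) = 12 + S*o (E(o, S) = o*S - 3*(-4) = S*o + 12 = 12 + S*o)
j*E(-17, -28) = -94*(12 - 28*(-17)) = -94*(12 + 476) = -94*488 = -45872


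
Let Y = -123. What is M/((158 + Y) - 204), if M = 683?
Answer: -683/169 ≈ -4.0414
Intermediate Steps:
M/((158 + Y) - 204) = 683/((158 - 123) - 204) = 683/(35 - 204) = 683/(-169) = 683*(-1/169) = -683/169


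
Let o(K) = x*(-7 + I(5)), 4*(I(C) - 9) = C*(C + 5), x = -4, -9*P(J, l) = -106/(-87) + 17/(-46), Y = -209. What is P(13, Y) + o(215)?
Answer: -2092441/36018 ≈ -58.094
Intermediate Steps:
P(J, l) = -3397/36018 (P(J, l) = -(-106/(-87) + 17/(-46))/9 = -(-106*(-1/87) + 17*(-1/46))/9 = -(106/87 - 17/46)/9 = -1/9*3397/4002 = -3397/36018)
I(C) = 9 + C*(5 + C)/4 (I(C) = 9 + (C*(C + 5))/4 = 9 + (C*(5 + C))/4 = 9 + C*(5 + C)/4)
o(K) = -58 (o(K) = -4*(-7 + (9 + (1/4)*5**2 + (5/4)*5)) = -4*(-7 + (9 + (1/4)*25 + 25/4)) = -4*(-7 + (9 + 25/4 + 25/4)) = -4*(-7 + 43/2) = -4*29/2 = -58)
P(13, Y) + o(215) = -3397/36018 - 58 = -2092441/36018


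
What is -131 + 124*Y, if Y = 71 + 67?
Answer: 16981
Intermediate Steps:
Y = 138
-131 + 124*Y = -131 + 124*138 = -131 + 17112 = 16981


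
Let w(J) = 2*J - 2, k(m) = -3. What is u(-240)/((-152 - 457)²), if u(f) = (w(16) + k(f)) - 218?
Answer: -191/370881 ≈ -0.00051499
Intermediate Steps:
w(J) = -2 + 2*J
u(f) = -191 (u(f) = ((-2 + 2*16) - 3) - 218 = ((-2 + 32) - 3) - 218 = (30 - 3) - 218 = 27 - 218 = -191)
u(-240)/((-152 - 457)²) = -191/(-152 - 457)² = -191/((-609)²) = -191/370881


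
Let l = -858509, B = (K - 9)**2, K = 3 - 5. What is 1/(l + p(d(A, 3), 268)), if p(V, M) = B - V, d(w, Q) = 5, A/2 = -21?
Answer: -1/858393 ≈ -1.1650e-6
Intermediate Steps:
K = -2
A = -42 (A = 2*(-21) = -42)
B = 121 (B = (-2 - 9)**2 = (-11)**2 = 121)
p(V, M) = 121 - V
1/(l + p(d(A, 3), 268)) = 1/(-858509 + (121 - 1*5)) = 1/(-858509 + (121 - 5)) = 1/(-858509 + 116) = 1/(-858393) = -1/858393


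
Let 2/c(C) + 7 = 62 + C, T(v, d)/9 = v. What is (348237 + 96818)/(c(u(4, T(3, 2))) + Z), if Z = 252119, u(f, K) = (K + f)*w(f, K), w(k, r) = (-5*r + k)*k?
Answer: 7204995395/4081554489 ≈ 1.7653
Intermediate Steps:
T(v, d) = 9*v
w(k, r) = k*(k - 5*r) (w(k, r) = (k - 5*r)*k = k*(k - 5*r))
u(f, K) = f*(K + f)*(f - 5*K) (u(f, K) = (K + f)*(f*(f - 5*K)) = f*(K + f)*(f - 5*K))
c(C) = 2/(55 + C) (c(C) = 2/(-7 + (62 + C)) = 2/(55 + C))
(348237 + 96818)/(c(u(4, T(3, 2))) + Z) = (348237 + 96818)/(2/(55 - 1*4*(9*3 + 4)*(-1*4 + 5*(9*3))) + 252119) = 445055/(2/(55 - 1*4*(27 + 4)*(-4 + 5*27)) + 252119) = 445055/(2/(55 - 1*4*31*(-4 + 135)) + 252119) = 445055/(2/(55 - 1*4*31*131) + 252119) = 445055/(2/(55 - 16244) + 252119) = 445055/(2/(-16189) + 252119) = 445055/(2*(-1/16189) + 252119) = 445055/(-2/16189 + 252119) = 445055/(4081554489/16189) = 445055*(16189/4081554489) = 7204995395/4081554489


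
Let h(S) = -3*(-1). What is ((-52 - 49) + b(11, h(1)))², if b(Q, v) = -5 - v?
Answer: 11881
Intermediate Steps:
h(S) = 3
((-52 - 49) + b(11, h(1)))² = ((-52 - 49) + (-5 - 1*3))² = (-101 + (-5 - 3))² = (-101 - 8)² = (-109)² = 11881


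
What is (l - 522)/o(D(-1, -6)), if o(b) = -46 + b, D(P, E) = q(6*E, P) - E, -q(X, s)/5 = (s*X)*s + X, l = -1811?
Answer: -2333/320 ≈ -7.2906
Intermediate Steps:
q(X, s) = -5*X - 5*X*s**2 (q(X, s) = -5*((s*X)*s + X) = -5*((X*s)*s + X) = -5*(X*s**2 + X) = -5*(X + X*s**2) = -5*X - 5*X*s**2)
D(P, E) = -E - 30*E*(1 + P**2) (D(P, E) = -5*6*E*(1 + P**2) - E = -30*E*(1 + P**2) - E = -E - 30*E*(1 + P**2))
(l - 522)/o(D(-1, -6)) = (-1811 - 522)/(-46 - 6*(-31 - 30*(-1)**2)) = -2333/(-46 - 6*(-31 - 30*1)) = -2333/(-46 - 6*(-31 - 30)) = -2333/(-46 - 6*(-61)) = -2333/(-46 + 366) = -2333/320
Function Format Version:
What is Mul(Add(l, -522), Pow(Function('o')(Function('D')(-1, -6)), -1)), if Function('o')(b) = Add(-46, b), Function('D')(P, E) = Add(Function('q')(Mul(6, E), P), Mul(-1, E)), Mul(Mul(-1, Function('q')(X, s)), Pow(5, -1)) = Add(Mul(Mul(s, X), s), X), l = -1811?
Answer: Rational(-2333, 320) ≈ -7.2906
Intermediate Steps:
Function('q')(X, s) = Add(Mul(-5, X), Mul(-5, X, Pow(s, 2))) (Function('q')(X, s) = Mul(-5, Add(Mul(Mul(s, X), s), X)) = Mul(-5, Add(Mul(Mul(X, s), s), X)) = Mul(-5, Add(Mul(X, Pow(s, 2)), X)) = Mul(-5, Add(X, Mul(X, Pow(s, 2)))) = Add(Mul(-5, X), Mul(-5, X, Pow(s, 2))))
Function('D')(P, E) = Add(Mul(-1, E), Mul(-30, E, Add(1, Pow(P, 2)))) (Function('D')(P, E) = Add(Mul(-5, Mul(6, E), Add(1, Pow(P, 2))), Mul(-1, E)) = Add(Mul(-30, E, Add(1, Pow(P, 2))), Mul(-1, E)) = Add(Mul(-1, E), Mul(-30, E, Add(1, Pow(P, 2)))))
Mul(Add(l, -522), Pow(Function('o')(Function('D')(-1, -6)), -1)) = Mul(Add(-1811, -522), Pow(Add(-46, Mul(-6, Add(-31, Mul(-30, Pow(-1, 2))))), -1)) = Mul(-2333, Pow(Add(-46, Mul(-6, Add(-31, Mul(-30, 1)))), -1)) = Mul(-2333, Pow(Add(-46, Mul(-6, Add(-31, -30))), -1)) = Mul(-2333, Pow(Add(-46, Mul(-6, -61)), -1)) = Mul(-2333, Pow(Add(-46, 366), -1)) = Mul(-2333, Pow(320, -1)) = Mul(-2333, Rational(1, 320)) = Rational(-2333, 320)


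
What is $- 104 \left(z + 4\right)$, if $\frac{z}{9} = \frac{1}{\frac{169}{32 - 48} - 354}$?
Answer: $- \frac{2411552}{5833} \approx -413.43$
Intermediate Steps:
$z = - \frac{144}{5833}$ ($z = \frac{9}{\frac{169}{32 - 48} - 354} = \frac{9}{\frac{169}{-16} - 354} = \frac{9}{169 \left(- \frac{1}{16}\right) - 354} = \frac{9}{- \frac{169}{16} - 354} = \frac{9}{- \frac{5833}{16}} = 9 \left(- \frac{16}{5833}\right) = - \frac{144}{5833} \approx -0.024687$)
$- 104 \left(z + 4\right) = - 104 \left(- \frac{144}{5833} + 4\right) = \left(-104\right) \frac{23188}{5833} = - \frac{2411552}{5833}$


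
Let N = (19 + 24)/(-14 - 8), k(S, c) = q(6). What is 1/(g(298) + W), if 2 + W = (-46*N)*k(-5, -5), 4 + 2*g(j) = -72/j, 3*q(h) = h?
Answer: 1639/287968 ≈ 0.0056916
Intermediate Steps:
q(h) = h/3
k(S, c) = 2 (k(S, c) = (⅓)*6 = 2)
g(j) = -2 - 36/j (g(j) = -2 + (-72/j)/2 = -2 - 36/j)
N = -43/22 (N = 43/(-22) = 43*(-1/22) = -43/22 ≈ -1.9545)
W = 1956/11 (W = -2 - 46*(-43/22)*2 = -2 + (989/11)*2 = -2 + 1978/11 = 1956/11 ≈ 177.82)
1/(g(298) + W) = 1/((-2 - 36/298) + 1956/11) = 1/((-2 - 36*1/298) + 1956/11) = 1/((-2 - 18/149) + 1956/11) = 1/(-316/149 + 1956/11) = 1/(287968/1639) = 1639/287968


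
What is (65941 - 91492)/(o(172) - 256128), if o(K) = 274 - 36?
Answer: 25551/255890 ≈ 0.099851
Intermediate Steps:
o(K) = 238
(65941 - 91492)/(o(172) - 256128) = (65941 - 91492)/(238 - 256128) = -25551/(-255890) = -25551*(-1/255890) = 25551/255890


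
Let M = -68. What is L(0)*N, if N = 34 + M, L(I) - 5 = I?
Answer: -170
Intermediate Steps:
L(I) = 5 + I
N = -34 (N = 34 - 68 = -34)
L(0)*N = (5 + 0)*(-34) = 5*(-34) = -170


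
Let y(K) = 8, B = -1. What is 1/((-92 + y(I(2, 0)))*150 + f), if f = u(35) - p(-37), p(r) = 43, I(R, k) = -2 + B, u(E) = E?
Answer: -1/12608 ≈ -7.9315e-5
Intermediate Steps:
I(R, k) = -3 (I(R, k) = -2 - 1 = -3)
f = -8 (f = 35 - 1*43 = 35 - 43 = -8)
1/((-92 + y(I(2, 0)))*150 + f) = 1/((-92 + 8)*150 - 8) = 1/(-84*150 - 8) = 1/(-12600 - 8) = 1/(-12608) = -1/12608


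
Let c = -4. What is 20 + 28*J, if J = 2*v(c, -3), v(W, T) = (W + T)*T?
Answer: 1196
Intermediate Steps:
v(W, T) = T*(T + W) (v(W, T) = (T + W)*T = T*(T + W))
J = 42 (J = 2*(-3*(-3 - 4)) = 2*(-3*(-7)) = 2*21 = 42)
20 + 28*J = 20 + 28*42 = 20 + 1176 = 1196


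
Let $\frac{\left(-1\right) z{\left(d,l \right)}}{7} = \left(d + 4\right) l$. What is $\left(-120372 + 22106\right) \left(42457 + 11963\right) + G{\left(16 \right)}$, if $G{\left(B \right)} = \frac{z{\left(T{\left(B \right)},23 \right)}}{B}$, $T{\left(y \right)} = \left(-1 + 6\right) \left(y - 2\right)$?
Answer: $- \frac{42781091717}{8} \approx -5.3476 \cdot 10^{9}$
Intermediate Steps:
$T{\left(y \right)} = -10 + 5 y$ ($T{\left(y \right)} = 5 \left(-2 + y\right) = -10 + 5 y$)
$z{\left(d,l \right)} = - 7 l \left(4 + d\right)$ ($z{\left(d,l \right)} = - 7 \left(d + 4\right) l = - 7 \left(4 + d\right) l = - 7 l \left(4 + d\right)$)
$G{\left(B \right)} = \frac{966 - 805 B}{B}$ ($G{\left(B \right)} = \frac{\left(-7\right) 23 \left(4 + \left(-10 + 5 B\right)\right)}{B} = \frac{\left(-7\right) 23 \left(-6 + 5 B\right)}{B} = \frac{966 - 805 B}{B}$)
$\left(-120372 + 22106\right) \left(42457 + 11963\right) + G{\left(16 \right)} = \left(-120372 + 22106\right) \left(42457 + 11963\right) - \left(805 - \frac{966}{16}\right) = \left(-98266\right) 54420 + \left(-805 + 966 \cdot \frac{1}{16}\right) = -5347635720 + \left(-805 + \frac{483}{8}\right) = -5347635720 - \frac{5957}{8} = - \frac{42781091717}{8}$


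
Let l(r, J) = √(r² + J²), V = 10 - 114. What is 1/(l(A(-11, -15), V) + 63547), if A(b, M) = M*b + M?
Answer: 63547/4038187893 - 2*√8329/4038187893 ≈ 1.5691e-5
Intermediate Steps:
V = -104
A(b, M) = M + M*b
l(r, J) = √(J² + r²)
1/(l(A(-11, -15), V) + 63547) = 1/(√((-104)² + (-15*(1 - 11))²) + 63547) = 1/(√(10816 + (-15*(-10))²) + 63547) = 1/(√(10816 + 150²) + 63547) = 1/(√(10816 + 22500) + 63547) = 1/(√33316 + 63547) = 1/(2*√8329 + 63547) = 1/(63547 + 2*√8329)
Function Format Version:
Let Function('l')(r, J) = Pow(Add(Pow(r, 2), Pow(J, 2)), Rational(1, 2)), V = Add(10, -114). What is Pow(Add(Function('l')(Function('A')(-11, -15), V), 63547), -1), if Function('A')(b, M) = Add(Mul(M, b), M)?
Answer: Add(Rational(63547, 4038187893), Mul(Rational(-2, 4038187893), Pow(8329, Rational(1, 2)))) ≈ 1.5691e-5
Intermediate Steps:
V = -104
Function('A')(b, M) = Add(M, Mul(M, b))
Function('l')(r, J) = Pow(Add(Pow(J, 2), Pow(r, 2)), Rational(1, 2))
Pow(Add(Function('l')(Function('A')(-11, -15), V), 63547), -1) = Pow(Add(Pow(Add(Pow(-104, 2), Pow(Mul(-15, Add(1, -11)), 2)), Rational(1, 2)), 63547), -1) = Pow(Add(Pow(Add(10816, Pow(Mul(-15, -10), 2)), Rational(1, 2)), 63547), -1) = Pow(Add(Pow(Add(10816, Pow(150, 2)), Rational(1, 2)), 63547), -1) = Pow(Add(Pow(Add(10816, 22500), Rational(1, 2)), 63547), -1) = Pow(Add(Pow(33316, Rational(1, 2)), 63547), -1) = Pow(Add(Mul(2, Pow(8329, Rational(1, 2))), 63547), -1) = Pow(Add(63547, Mul(2, Pow(8329, Rational(1, 2)))), -1)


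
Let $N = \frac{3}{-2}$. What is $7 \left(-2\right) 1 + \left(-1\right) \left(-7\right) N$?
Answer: $- \frac{49}{2} \approx -24.5$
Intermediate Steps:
$N = - \frac{3}{2}$ ($N = 3 \left(- \frac{1}{2}\right) = - \frac{3}{2} \approx -1.5$)
$7 \left(-2\right) 1 + \left(-1\right) \left(-7\right) N = 7 \left(-2\right) 1 + \left(-1\right) \left(-7\right) \left(- \frac{3}{2}\right) = \left(-14\right) 1 + 7 \left(- \frac{3}{2}\right) = -14 - \frac{21}{2} = - \frac{49}{2}$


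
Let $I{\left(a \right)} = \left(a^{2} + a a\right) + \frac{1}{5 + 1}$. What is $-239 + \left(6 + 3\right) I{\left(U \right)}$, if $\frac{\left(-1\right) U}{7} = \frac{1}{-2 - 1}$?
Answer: $- \frac{279}{2} \approx -139.5$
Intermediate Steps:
$U = \frac{7}{3}$ ($U = - \frac{7}{-2 - 1} = - \frac{7}{-3} = \left(-7\right) \left(- \frac{1}{3}\right) = \frac{7}{3} \approx 2.3333$)
$I{\left(a \right)} = \frac{1}{6} + 2 a^{2}$ ($I{\left(a \right)} = \left(a^{2} + a^{2}\right) + \frac{1}{6} = 2 a^{2} + \frac{1}{6} = \frac{1}{6} + 2 a^{2}$)
$-239 + \left(6 + 3\right) I{\left(U \right)} = -239 + \left(6 + 3\right) \left(\frac{1}{6} + 2 \left(\frac{7}{3}\right)^{2}\right) = -239 + 9 \left(\frac{1}{6} + 2 \cdot \frac{49}{9}\right) = -239 + 9 \left(\frac{1}{6} + \frac{98}{9}\right) = -239 + 9 \cdot \frac{199}{18} = -239 + \frac{199}{2} = - \frac{279}{2}$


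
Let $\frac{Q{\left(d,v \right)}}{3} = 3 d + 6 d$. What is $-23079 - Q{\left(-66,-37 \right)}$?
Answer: $-21297$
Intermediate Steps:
$Q{\left(d,v \right)} = 27 d$ ($Q{\left(d,v \right)} = 3 \left(3 d + 6 d\right) = 3 \cdot 9 d = 27 d$)
$-23079 - Q{\left(-66,-37 \right)} = -23079 - 27 \left(-66\right) = -23079 - -1782 = -23079 + 1782 = -21297$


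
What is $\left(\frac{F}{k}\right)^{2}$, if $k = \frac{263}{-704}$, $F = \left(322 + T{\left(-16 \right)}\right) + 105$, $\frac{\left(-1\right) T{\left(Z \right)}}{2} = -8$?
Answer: $\frac{97264144384}{69169} \approx 1.4062 \cdot 10^{6}$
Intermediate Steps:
$T{\left(Z \right)} = 16$ ($T{\left(Z \right)} = \left(-2\right) \left(-8\right) = 16$)
$F = 443$ ($F = \left(322 + 16\right) + 105 = 338 + 105 = 443$)
$k = - \frac{263}{704}$ ($k = 263 \left(- \frac{1}{704}\right) = - \frac{263}{704} \approx -0.37358$)
$\left(\frac{F}{k}\right)^{2} = \left(\frac{443}{- \frac{263}{704}}\right)^{2} = \left(443 \left(- \frac{704}{263}\right)\right)^{2} = \left(- \frac{311872}{263}\right)^{2} = \frac{97264144384}{69169}$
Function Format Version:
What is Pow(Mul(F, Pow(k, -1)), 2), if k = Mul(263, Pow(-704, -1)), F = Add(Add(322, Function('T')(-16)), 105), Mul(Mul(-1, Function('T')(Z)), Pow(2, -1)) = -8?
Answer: Rational(97264144384, 69169) ≈ 1.4062e+6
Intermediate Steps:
Function('T')(Z) = 16 (Function('T')(Z) = Mul(-2, -8) = 16)
F = 443 (F = Add(Add(322, 16), 105) = Add(338, 105) = 443)
k = Rational(-263, 704) (k = Mul(263, Rational(-1, 704)) = Rational(-263, 704) ≈ -0.37358)
Pow(Mul(F, Pow(k, -1)), 2) = Pow(Mul(443, Pow(Rational(-263, 704), -1)), 2) = Pow(Mul(443, Rational(-704, 263)), 2) = Pow(Rational(-311872, 263), 2) = Rational(97264144384, 69169)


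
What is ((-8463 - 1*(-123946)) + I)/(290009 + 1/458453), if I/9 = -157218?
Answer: -595750045987/132955496078 ≈ -4.4808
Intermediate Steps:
I = -1414962 (I = 9*(-157218) = -1414962)
((-8463 - 1*(-123946)) + I)/(290009 + 1/458453) = ((-8463 - 1*(-123946)) - 1414962)/(290009 + 1/458453) = ((-8463 + 123946) - 1414962)/(290009 + 1/458453) = (115483 - 1414962)/(132955496078/458453) = -1299479*458453/132955496078 = -595750045987/132955496078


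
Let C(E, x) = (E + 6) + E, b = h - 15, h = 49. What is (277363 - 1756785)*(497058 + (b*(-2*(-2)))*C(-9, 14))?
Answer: -732944123772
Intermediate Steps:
b = 34 (b = 49 - 15 = 34)
C(E, x) = 6 + 2*E (C(E, x) = (6 + E) + E = 6 + 2*E)
(277363 - 1756785)*(497058 + (b*(-2*(-2)))*C(-9, 14)) = (277363 - 1756785)*(497058 + (34*(-2*(-2)))*(6 + 2*(-9))) = -1479422*(497058 + (34*4)*(6 - 18)) = -1479422*(497058 + 136*(-12)) = -1479422*(497058 - 1632) = -1479422*495426 = -732944123772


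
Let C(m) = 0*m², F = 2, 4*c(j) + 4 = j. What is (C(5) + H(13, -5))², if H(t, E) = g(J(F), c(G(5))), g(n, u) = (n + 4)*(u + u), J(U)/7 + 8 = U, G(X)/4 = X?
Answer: 92416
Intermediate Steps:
G(X) = 4*X
c(j) = -1 + j/4
J(U) = -56 + 7*U
g(n, u) = 2*u*(4 + n) (g(n, u) = (4 + n)*(2*u) = 2*u*(4 + n))
H(t, E) = -304 (H(t, E) = 2*(-1 + (4*5)/4)*(4 + (-56 + 7*2)) = 2*(-1 + (¼)*20)*(4 + (-56 + 14)) = 2*(-1 + 5)*(4 - 42) = 2*4*(-38) = -304)
C(m) = 0
(C(5) + H(13, -5))² = (0 - 304)² = (-304)² = 92416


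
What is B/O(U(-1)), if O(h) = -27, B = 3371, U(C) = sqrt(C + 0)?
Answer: -3371/27 ≈ -124.85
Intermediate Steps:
U(C) = sqrt(C)
B/O(U(-1)) = 3371/(-27) = 3371*(-1/27) = -3371/27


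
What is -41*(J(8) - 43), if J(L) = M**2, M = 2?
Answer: 1599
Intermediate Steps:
J(L) = 4 (J(L) = 2**2 = 4)
-41*(J(8) - 43) = -41*(4 - 43) = -41*(-39) = 1599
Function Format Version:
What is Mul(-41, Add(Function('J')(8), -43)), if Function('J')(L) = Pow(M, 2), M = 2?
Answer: 1599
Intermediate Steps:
Function('J')(L) = 4 (Function('J')(L) = Pow(2, 2) = 4)
Mul(-41, Add(Function('J')(8), -43)) = Mul(-41, Add(4, -43)) = Mul(-41, -39) = 1599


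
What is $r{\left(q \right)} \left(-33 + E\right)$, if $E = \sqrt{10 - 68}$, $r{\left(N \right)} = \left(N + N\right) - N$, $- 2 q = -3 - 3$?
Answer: $-99 + 3 i \sqrt{58} \approx -99.0 + 22.847 i$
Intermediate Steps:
$q = 3$ ($q = - \frac{-3 - 3}{2} = \left(- \frac{1}{2}\right) \left(-6\right) = 3$)
$r{\left(N \right)} = N$ ($r{\left(N \right)} = 2 N - N = N$)
$E = i \sqrt{58}$ ($E = \sqrt{-58} = i \sqrt{58} \approx 7.6158 i$)
$r{\left(q \right)} \left(-33 + E\right) = 3 \left(-33 + i \sqrt{58}\right) = -99 + 3 i \sqrt{58}$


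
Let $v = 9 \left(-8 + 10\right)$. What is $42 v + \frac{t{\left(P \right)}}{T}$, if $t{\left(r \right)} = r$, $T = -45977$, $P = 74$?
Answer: $\frac{34758538}{45977} \approx 756.0$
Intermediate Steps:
$v = 18$ ($v = 9 \cdot 2 = 18$)
$42 v + \frac{t{\left(P \right)}}{T} = 42 \cdot 18 + \frac{74}{-45977} = 756 + 74 \left(- \frac{1}{45977}\right) = 756 - \frac{74}{45977} = \frac{34758538}{45977}$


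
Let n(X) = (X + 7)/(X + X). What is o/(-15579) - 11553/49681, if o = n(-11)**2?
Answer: -21778285351/93651616179 ≈ -0.23255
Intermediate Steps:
n(X) = (7 + X)/(2*X) (n(X) = (7 + X)/((2*X)) = (7 + X)*(1/(2*X)) = (7 + X)/(2*X))
o = 4/121 (o = ((1/2)*(7 - 11)/(-11))**2 = ((1/2)*(-1/11)*(-4))**2 = (2/11)**2 = 4/121 ≈ 0.033058)
o/(-15579) - 11553/49681 = (4/121)/(-15579) - 11553/49681 = (4/121)*(-1/15579) - 11553*1/49681 = -4/1885059 - 11553/49681 = -21778285351/93651616179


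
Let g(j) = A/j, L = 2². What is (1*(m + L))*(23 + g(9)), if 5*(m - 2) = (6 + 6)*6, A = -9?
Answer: 2244/5 ≈ 448.80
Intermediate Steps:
L = 4
g(j) = -9/j
m = 82/5 (m = 2 + ((6 + 6)*6)/5 = 2 + (12*6)/5 = 2 + (⅕)*72 = 2 + 72/5 = 82/5 ≈ 16.400)
(1*(m + L))*(23 + g(9)) = (1*(82/5 + 4))*(23 - 9/9) = (1*(102/5))*(23 - 9*⅑) = 102*(23 - 1)/5 = (102/5)*22 = 2244/5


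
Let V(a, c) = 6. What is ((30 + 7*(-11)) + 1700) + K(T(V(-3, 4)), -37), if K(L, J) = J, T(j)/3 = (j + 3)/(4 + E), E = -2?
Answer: 1616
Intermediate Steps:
T(j) = 9/2 + 3*j/2 (T(j) = 3*((j + 3)/(4 - 2)) = 3*((3 + j)/2) = 3*((3 + j)*(½)) = 3*(3/2 + j/2) = 9/2 + 3*j/2)
((30 + 7*(-11)) + 1700) + K(T(V(-3, 4)), -37) = ((30 + 7*(-11)) + 1700) - 37 = ((30 - 77) + 1700) - 37 = (-47 + 1700) - 37 = 1653 - 37 = 1616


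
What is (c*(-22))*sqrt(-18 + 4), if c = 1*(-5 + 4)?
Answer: 22*I*sqrt(14) ≈ 82.316*I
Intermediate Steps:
c = -1 (c = 1*(-1) = -1)
(c*(-22))*sqrt(-18 + 4) = (-1*(-22))*sqrt(-18 + 4) = 22*sqrt(-14) = 22*(I*sqrt(14)) = 22*I*sqrt(14)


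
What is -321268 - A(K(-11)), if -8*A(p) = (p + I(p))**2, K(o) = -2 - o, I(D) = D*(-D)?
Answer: -320620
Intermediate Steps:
I(D) = -D**2
A(p) = -(p - p**2)**2/8
-321268 - A(K(-11)) = -321268 - (-1)*(-2 - 1*(-11))**2*(-1 + (-2 - 1*(-11)))**2/8 = -321268 - (-1)*(-2 + 11)**2*(-1 + (-2 + 11))**2/8 = -321268 - (-1)*9**2*(-1 + 9)**2/8 = -321268 - (-1)*81*8**2/8 = -321268 - (-1)*81*64/8 = -321268 - 1*(-648) = -321268 + 648 = -320620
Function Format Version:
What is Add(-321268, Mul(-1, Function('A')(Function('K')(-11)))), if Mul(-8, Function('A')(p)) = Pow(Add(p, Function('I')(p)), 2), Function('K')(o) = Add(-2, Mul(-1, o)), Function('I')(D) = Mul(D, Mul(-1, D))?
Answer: -320620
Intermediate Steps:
Function('I')(D) = Mul(-1, Pow(D, 2))
Function('A')(p) = Mul(Rational(-1, 8), Pow(Add(p, Mul(-1, Pow(p, 2))), 2))
Add(-321268, Mul(-1, Function('A')(Function('K')(-11)))) = Add(-321268, Mul(-1, Mul(Rational(-1, 8), Pow(Add(-2, Mul(-1, -11)), 2), Pow(Add(-1, Add(-2, Mul(-1, -11))), 2)))) = Add(-321268, Mul(-1, Mul(Rational(-1, 8), Pow(Add(-2, 11), 2), Pow(Add(-1, Add(-2, 11)), 2)))) = Add(-321268, Mul(-1, Mul(Rational(-1, 8), Pow(9, 2), Pow(Add(-1, 9), 2)))) = Add(-321268, Mul(-1, Mul(Rational(-1, 8), 81, Pow(8, 2)))) = Add(-321268, Mul(-1, Mul(Rational(-1, 8), 81, 64))) = Add(-321268, Mul(-1, -648)) = Add(-321268, 648) = -320620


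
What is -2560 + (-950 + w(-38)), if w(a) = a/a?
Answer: -3509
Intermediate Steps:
w(a) = 1
-2560 + (-950 + w(-38)) = -2560 + (-950 + 1) = -2560 - 949 = -3509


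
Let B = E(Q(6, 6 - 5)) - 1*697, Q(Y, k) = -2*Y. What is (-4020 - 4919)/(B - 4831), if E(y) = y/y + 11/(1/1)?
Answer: 1277/788 ≈ 1.6206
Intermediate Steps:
E(y) = 12 (E(y) = 1 + 11/1 = 1 + 11*1 = 1 + 11 = 12)
B = -685 (B = 12 - 1*697 = 12 - 697 = -685)
(-4020 - 4919)/(B - 4831) = (-4020 - 4919)/(-685 - 4831) = -8939/(-5516) = -8939*(-1/5516) = 1277/788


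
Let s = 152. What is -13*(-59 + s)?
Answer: -1209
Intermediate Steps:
-13*(-59 + s) = -13*(-59 + 152) = -13*93 = -1209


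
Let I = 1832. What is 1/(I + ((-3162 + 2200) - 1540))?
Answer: -1/670 ≈ -0.0014925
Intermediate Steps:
1/(I + ((-3162 + 2200) - 1540)) = 1/(1832 + ((-3162 + 2200) - 1540)) = 1/(1832 + (-962 - 1540)) = 1/(1832 - 2502) = 1/(-670) = -1/670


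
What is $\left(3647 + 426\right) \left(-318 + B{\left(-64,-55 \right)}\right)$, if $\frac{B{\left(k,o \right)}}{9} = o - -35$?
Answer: $-2028354$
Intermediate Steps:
$B{\left(k,o \right)} = 315 + 9 o$ ($B{\left(k,o \right)} = 9 \left(o - -35\right) = 9 \left(o + 35\right) = 9 \left(35 + o\right) = 315 + 9 o$)
$\left(3647 + 426\right) \left(-318 + B{\left(-64,-55 \right)}\right) = \left(3647 + 426\right) \left(-318 + \left(315 + 9 \left(-55\right)\right)\right) = 4073 \left(-318 + \left(315 - 495\right)\right) = 4073 \left(-318 - 180\right) = 4073 \left(-498\right) = -2028354$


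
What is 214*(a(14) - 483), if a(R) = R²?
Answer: -61418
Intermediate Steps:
214*(a(14) - 483) = 214*(14² - 483) = 214*(196 - 483) = 214*(-287) = -61418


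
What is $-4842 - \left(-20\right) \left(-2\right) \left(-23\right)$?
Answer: $-3922$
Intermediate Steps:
$-4842 - \left(-20\right) \left(-2\right) \left(-23\right) = -4842 - 40 \left(-23\right) = -4842 - -920 = -4842 + 920 = -3922$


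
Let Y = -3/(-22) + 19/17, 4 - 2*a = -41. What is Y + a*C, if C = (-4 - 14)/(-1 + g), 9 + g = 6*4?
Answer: -36226/1309 ≈ -27.675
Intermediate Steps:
a = 45/2 (a = 2 - ½*(-41) = 2 + 41/2 = 45/2 ≈ 22.500)
g = 15 (g = -9 + 6*4 = -9 + 24 = 15)
C = -9/7 (C = (-4 - 14)/(-1 + 15) = -18/14 = -18*1/14 = -9/7 ≈ -1.2857)
Y = 469/374 (Y = -3*(-1/22) + 19*(1/17) = 3/22 + 19/17 = 469/374 ≈ 1.2540)
Y + a*C = 469/374 + (45/2)*(-9/7) = 469/374 - 405/14 = -36226/1309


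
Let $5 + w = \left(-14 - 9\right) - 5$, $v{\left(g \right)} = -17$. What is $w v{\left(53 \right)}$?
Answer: $561$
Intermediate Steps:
$w = -33$ ($w = -5 - 28 = -33$)
$w v{\left(53 \right)} = \left(-33\right) \left(-17\right) = 561$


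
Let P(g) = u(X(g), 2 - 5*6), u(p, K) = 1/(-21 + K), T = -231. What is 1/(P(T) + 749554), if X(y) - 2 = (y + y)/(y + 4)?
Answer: 49/36728145 ≈ 1.3341e-6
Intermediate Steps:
X(y) = 2 + 2*y/(4 + y) (X(y) = 2 + (y + y)/(y + 4) = 2 + (2*y)/(4 + y) = 2 + 2*y/(4 + y))
P(g) = -1/49 (P(g) = 1/(-21 + (2 - 5*6)) = 1/(-21 + (2 - 30)) = 1/(-21 - 28) = 1/(-49) = -1/49)
1/(P(T) + 749554) = 1/(-1/49 + 749554) = 1/(36728145/49) = 49/36728145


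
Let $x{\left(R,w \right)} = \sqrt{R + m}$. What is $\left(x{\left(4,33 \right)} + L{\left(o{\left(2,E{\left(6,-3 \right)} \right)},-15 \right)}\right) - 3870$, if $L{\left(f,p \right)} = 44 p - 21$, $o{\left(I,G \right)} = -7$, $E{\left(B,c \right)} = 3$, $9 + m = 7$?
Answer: $-4551 + \sqrt{2} \approx -4549.6$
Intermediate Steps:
$m = -2$ ($m = -9 + 7 = -2$)
$L{\left(f,p \right)} = -21 + 44 p$
$x{\left(R,w \right)} = \sqrt{-2 + R}$ ($x{\left(R,w \right)} = \sqrt{R - 2} = \sqrt{-2 + R}$)
$\left(x{\left(4,33 \right)} + L{\left(o{\left(2,E{\left(6,-3 \right)} \right)},-15 \right)}\right) - 3870 = \left(\sqrt{-2 + 4} + \left(-21 + 44 \left(-15\right)\right)\right) - 3870 = \left(\sqrt{2} - 681\right) - 3870 = \left(-681 + \sqrt{2}\right) - 3870 = -4551 + \sqrt{2}$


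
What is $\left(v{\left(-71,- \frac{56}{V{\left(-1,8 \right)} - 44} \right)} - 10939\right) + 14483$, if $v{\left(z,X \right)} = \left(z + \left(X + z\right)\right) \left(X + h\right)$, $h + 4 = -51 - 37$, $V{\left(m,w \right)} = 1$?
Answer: $\frac{30147856}{1849} \approx 16305.0$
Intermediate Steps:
$h = -92$ ($h = -4 - 88 = -92$)
$v{\left(z,X \right)} = \left(-92 + X\right) \left(X + 2 z\right)$ ($v{\left(z,X \right)} = \left(z + \left(X + z\right)\right) \left(X - 92\right) = \left(X + 2 z\right) \left(-92 + X\right) = \left(-92 + X\right) \left(X + 2 z\right)$)
$\left(v{\left(-71,- \frac{56}{V{\left(-1,8 \right)} - 44} \right)} - 10939\right) + 14483 = \left(\left(\left(- \frac{56}{1 - 44}\right)^{2} - -13064 - 92 \left(- \frac{56}{1 - 44}\right) + 2 \left(- \frac{56}{1 - 44}\right) \left(-71\right)\right) - 10939\right) + 14483 = \left(\left(\left(- \frac{56}{-43}\right)^{2} + 13064 - 92 \left(- \frac{56}{-43}\right) + 2 \left(- \frac{56}{-43}\right) \left(-71\right)\right) - 10939\right) + 14483 = \left(\left(\left(\left(-56\right) \left(- \frac{1}{43}\right)\right)^{2} + 13064 - 92 \left(\left(-56\right) \left(- \frac{1}{43}\right)\right) + 2 \left(\left(-56\right) \left(- \frac{1}{43}\right)\right) \left(-71\right)\right) - 10939\right) + 14483 = \left(\left(\left(\frac{56}{43}\right)^{2} + 13064 - \frac{5152}{43} + 2 \cdot \frac{56}{43} \left(-71\right)\right) - 10939\right) + 14483 = \left(\left(\frac{3136}{1849} + 13064 - \frac{5152}{43} - \frac{7952}{43}\right) - 10939\right) + 14483 = \left(\frac{23595000}{1849} - 10939\right) + 14483 = \frac{3368789}{1849} + 14483 = \frac{30147856}{1849}$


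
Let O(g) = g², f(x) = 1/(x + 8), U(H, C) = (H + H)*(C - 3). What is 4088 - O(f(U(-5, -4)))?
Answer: 24871391/6084 ≈ 4088.0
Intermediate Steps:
U(H, C) = 2*H*(-3 + C) (U(H, C) = (2*H)*(-3 + C) = 2*H*(-3 + C))
f(x) = 1/(8 + x)
4088 - O(f(U(-5, -4))) = 4088 - (1/(8 + 2*(-5)*(-3 - 4)))² = 4088 - (1/(8 + 2*(-5)*(-7)))² = 4088 - (1/(8 + 70))² = 4088 - (1/78)² = 4088 - 1*1/6084 = 4088 - 1/6084 = 24871391/6084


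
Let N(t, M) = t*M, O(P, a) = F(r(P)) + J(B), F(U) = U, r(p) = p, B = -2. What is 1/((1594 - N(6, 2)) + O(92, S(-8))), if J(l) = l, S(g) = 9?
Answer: 1/1672 ≈ 0.00059809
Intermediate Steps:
O(P, a) = -2 + P (O(P, a) = P - 2 = -2 + P)
N(t, M) = M*t
1/((1594 - N(6, 2)) + O(92, S(-8))) = 1/((1594 - 2*6) + (-2 + 92)) = 1/((1594 - 1*12) + 90) = 1/((1594 - 12) + 90) = 1/(1582 + 90) = 1/1672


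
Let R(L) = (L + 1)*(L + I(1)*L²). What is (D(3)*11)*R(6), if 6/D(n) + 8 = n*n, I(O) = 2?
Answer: 36036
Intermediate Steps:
D(n) = 6/(-8 + n²) (D(n) = 6/(-8 + n*n) = 6/(-8 + n²))
R(L) = (1 + L)*(L + 2*L²) (R(L) = (L + 1)*(L + 2*L²) = (1 + L)*(L + 2*L²))
(D(3)*11)*R(6) = ((6/(-8 + 3²))*11)*(6*(1 + 2*6² + 3*6)) = ((6/(-8 + 9))*11)*(6*(1 + 2*36 + 18)) = ((6/1)*11)*(6*(1 + 72 + 18)) = ((6*1)*11)*(6*91) = (6*11)*546 = 66*546 = 36036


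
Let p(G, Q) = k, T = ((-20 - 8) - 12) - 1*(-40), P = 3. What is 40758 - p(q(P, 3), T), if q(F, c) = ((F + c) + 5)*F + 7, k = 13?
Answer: 40745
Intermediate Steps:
q(F, c) = 7 + F*(5 + F + c) (q(F, c) = (5 + F + c)*F + 7 = F*(5 + F + c) + 7 = 7 + F*(5 + F + c))
T = 0 (T = (-28 - 12) + 40 = -40 + 40 = 0)
p(G, Q) = 13
40758 - p(q(P, 3), T) = 40758 - 1*13 = 40758 - 13 = 40745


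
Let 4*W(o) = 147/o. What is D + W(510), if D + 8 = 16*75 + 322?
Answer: 1029569/680 ≈ 1514.1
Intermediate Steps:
W(o) = 147/(4*o) (W(o) = (147/o)/4 = 147/(4*o))
D = 1514 (D = -8 + (16*75 + 322) = -8 + (1200 + 322) = -8 + 1522 = 1514)
D + W(510) = 1514 + (147/4)/510 = 1514 + (147/4)*(1/510) = 1514 + 49/680 = 1029569/680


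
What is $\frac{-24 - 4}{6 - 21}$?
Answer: $\frac{28}{15} \approx 1.8667$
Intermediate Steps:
$\frac{-24 - 4}{6 - 21} = \frac{-24 - 4}{-15} = \left(-28\right) \left(- \frac{1}{15}\right) = \frac{28}{15}$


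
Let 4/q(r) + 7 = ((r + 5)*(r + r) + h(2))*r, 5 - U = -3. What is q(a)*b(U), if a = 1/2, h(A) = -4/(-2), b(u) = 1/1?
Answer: -16/13 ≈ -1.2308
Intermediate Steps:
U = 8 (U = 5 - 1*(-3) = 5 + 3 = 8)
b(u) = 1
h(A) = 2 (h(A) = -4*(-½) = 2)
a = ½ ≈ 0.50000
q(r) = 4/(-7 + r*(2 + 2*r*(5 + r))) (q(r) = 4/(-7 + ((r + 5)*(r + r) + 2)*r) = 4/(-7 + ((5 + r)*(2*r) + 2)*r) = 4/(-7 + (2*r*(5 + r) + 2)*r) = 4/(-7 + (2 + 2*r*(5 + r))*r) = 4/(-7 + r*(2 + 2*r*(5 + r))))
q(a)*b(U) = (4/(-7 + 2*(½) + 2*(½)³ + 10*(½)²))*1 = (4/(-7 + 1 + 2*(⅛) + 10*(¼)))*1 = (4/(-7 + 1 + ¼ + 5/2))*1 = (4/(-13/4))*1 = (4*(-4/13))*1 = -16/13*1 = -16/13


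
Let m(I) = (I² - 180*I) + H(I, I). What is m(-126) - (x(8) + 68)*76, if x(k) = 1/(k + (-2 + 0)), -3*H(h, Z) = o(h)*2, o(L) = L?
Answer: 100378/3 ≈ 33459.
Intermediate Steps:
H(h, Z) = -2*h/3 (H(h, Z) = -h*2/3 = -2*h/3)
x(k) = 1/(-2 + k) (x(k) = 1/(k - 2) = 1/(-2 + k))
m(I) = I² - 542*I/3 (m(I) = (I² - 180*I) - 2*I/3 = I² - 542*I/3)
m(-126) - (x(8) + 68)*76 = (⅓)*(-126)*(-542 + 3*(-126)) - (1/(-2 + 8) + 68)*76 = (⅓)*(-126)*(-542 - 378) - (1/6 + 68)*76 = (⅓)*(-126)*(-920) - (⅙ + 68)*76 = 38640 - 409*76/6 = 38640 - 1*15542/3 = 38640 - 15542/3 = 100378/3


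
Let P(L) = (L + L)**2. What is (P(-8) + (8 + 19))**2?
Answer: 80089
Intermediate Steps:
P(L) = 4*L**2 (P(L) = (2*L)**2 = 4*L**2)
(P(-8) + (8 + 19))**2 = (4*(-8)**2 + (8 + 19))**2 = (4*64 + 27)**2 = (256 + 27)**2 = 283**2 = 80089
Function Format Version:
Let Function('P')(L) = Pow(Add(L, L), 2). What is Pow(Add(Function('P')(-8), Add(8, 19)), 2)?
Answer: 80089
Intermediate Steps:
Function('P')(L) = Mul(4, Pow(L, 2)) (Function('P')(L) = Pow(Mul(2, L), 2) = Mul(4, Pow(L, 2)))
Pow(Add(Function('P')(-8), Add(8, 19)), 2) = Pow(Add(Mul(4, Pow(-8, 2)), Add(8, 19)), 2) = Pow(Add(Mul(4, 64), 27), 2) = Pow(Add(256, 27), 2) = Pow(283, 2) = 80089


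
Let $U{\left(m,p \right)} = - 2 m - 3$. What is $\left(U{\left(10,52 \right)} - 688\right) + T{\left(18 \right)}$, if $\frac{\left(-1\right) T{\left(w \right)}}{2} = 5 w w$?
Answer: $-3951$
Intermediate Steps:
$T{\left(w \right)} = - 10 w^{2}$ ($T{\left(w \right)} = - 2 \cdot 5 w w = - 2 \cdot 5 w^{2} = - 10 w^{2}$)
$U{\left(m,p \right)} = -3 - 2 m$
$\left(U{\left(10,52 \right)} - 688\right) + T{\left(18 \right)} = \left(\left(-3 - 20\right) - 688\right) - 10 \cdot 18^{2} = \left(\left(-3 - 20\right) - 688\right) - 3240 = \left(-23 - 688\right) - 3240 = -711 - 3240 = -3951$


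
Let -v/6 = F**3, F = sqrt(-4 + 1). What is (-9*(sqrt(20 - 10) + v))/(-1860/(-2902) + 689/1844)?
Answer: -24080796*sqrt(10)/2714659 - 433454328*I*sqrt(3)/2714659 ≈ -28.051 - 276.56*I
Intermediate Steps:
F = I*sqrt(3) (F = sqrt(-3) = I*sqrt(3) ≈ 1.732*I)
v = 18*I*sqrt(3) (v = -6*(-3*I*sqrt(3)) = -(-18)*I*sqrt(3) = 18*I*sqrt(3) ≈ 31.177*I)
(-9*(sqrt(20 - 10) + v))/(-1860/(-2902) + 689/1844) = (-9*(sqrt(20 - 10) + 18*I*sqrt(3)))/(-1860/(-2902) + 689/1844) = (-9*(sqrt(10) + 18*I*sqrt(3)))/(-1860*(-1/2902) + 689*(1/1844)) = (-9*sqrt(10) - 162*I*sqrt(3))/(930/1451 + 689/1844) = (-9*sqrt(10) - 162*I*sqrt(3))/(2714659/2675644) = (-9*sqrt(10) - 162*I*sqrt(3))*(2675644/2714659) = -24080796*sqrt(10)/2714659 - 433454328*I*sqrt(3)/2714659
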